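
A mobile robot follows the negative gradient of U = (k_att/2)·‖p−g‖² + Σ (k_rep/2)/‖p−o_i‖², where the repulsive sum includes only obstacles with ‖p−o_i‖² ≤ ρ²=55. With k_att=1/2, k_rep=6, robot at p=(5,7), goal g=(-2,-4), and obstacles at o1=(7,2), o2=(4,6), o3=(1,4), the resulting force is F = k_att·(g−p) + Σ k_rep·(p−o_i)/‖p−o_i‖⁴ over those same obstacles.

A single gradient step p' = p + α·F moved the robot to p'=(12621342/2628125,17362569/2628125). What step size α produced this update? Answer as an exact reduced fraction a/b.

F_att = 1/2·(g−p) = 1/2·(-7,-11) = (-3.5000,-5.5000)
o1: d²=29 ≤ ρ²=55; F_rep = 6·(-2,5)/29² = (-0.0143,0.0357)
o2: d²=2 ≤ ρ²=55; F_rep = 6·(1,1)/2² = (1.5000,1.5000)
o3: d²=25 ≤ ρ²=55; F_rep = 6·(4,3)/25² = (0.0384,0.0288)
F = F_att + ΣF_rep = (-1.9759,-3.9355)
Δp = p'−p = (-0.1976,-0.3936); α = Δx/Fx = (-519283/2628125) / (-1038566/525625) = 1/10
check: Δy/Fy = (-1034306/2628125) / (-2068612/525625) = 1/10 ✓

α = 1/10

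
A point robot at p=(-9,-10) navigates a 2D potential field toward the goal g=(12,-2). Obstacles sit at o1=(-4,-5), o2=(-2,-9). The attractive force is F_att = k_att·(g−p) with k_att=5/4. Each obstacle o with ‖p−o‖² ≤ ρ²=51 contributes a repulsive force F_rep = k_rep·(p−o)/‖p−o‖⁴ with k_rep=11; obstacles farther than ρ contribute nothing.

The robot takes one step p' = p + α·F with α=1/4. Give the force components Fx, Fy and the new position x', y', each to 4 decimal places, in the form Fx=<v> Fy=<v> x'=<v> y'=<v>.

F_att = 5/4·(g−p) = 5/4·(21,8) = (26.2500,10.0000)
o1: d²=50 ≤ ρ²=51; F_rep = 11·(-5,-5)/50² = (-0.0220,-0.0220)
o2: d²=50 ≤ ρ²=51; F_rep = 11·(-7,-1)/50² = (-0.0308,-0.0044)
F = F_att + ΣF_rep = (26.1972,9.9736)
p' = p + 1/4·F = (-2.4507,-7.5066)

Fx=26.1972 Fy=9.9736 x'=-2.4507 y'=-7.5066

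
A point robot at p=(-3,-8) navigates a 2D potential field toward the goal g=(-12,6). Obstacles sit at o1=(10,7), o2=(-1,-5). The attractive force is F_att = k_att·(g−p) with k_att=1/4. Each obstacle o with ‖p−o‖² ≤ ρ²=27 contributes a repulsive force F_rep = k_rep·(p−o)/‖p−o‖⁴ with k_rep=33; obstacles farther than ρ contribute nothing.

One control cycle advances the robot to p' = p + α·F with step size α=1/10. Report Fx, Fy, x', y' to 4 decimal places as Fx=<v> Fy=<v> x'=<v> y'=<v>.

F_att = 1/4·(g−p) = 1/4·(-9,14) = (-2.2500,3.5000)
o1: d²=394 > ρ²=27 → inactive
o2: d²=13 ≤ ρ²=27; F_rep = 33·(-2,-3)/13² = (-0.3905,-0.5858)
F = F_att + ΣF_rep = (-2.6405,2.9142)
p' = p + 1/10·F = (-3.2641,-7.7086)

Fx=-2.6405 Fy=2.9142 x'=-3.2641 y'=-7.7086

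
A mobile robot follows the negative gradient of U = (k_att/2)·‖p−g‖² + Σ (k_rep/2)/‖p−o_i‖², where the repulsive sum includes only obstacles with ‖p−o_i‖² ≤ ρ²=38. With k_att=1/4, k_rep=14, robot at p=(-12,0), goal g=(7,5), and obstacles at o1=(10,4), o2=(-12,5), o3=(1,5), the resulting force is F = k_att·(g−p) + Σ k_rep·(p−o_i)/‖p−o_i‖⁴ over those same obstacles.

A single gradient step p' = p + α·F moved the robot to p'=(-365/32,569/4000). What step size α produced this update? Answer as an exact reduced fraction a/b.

F_att = 1/4·(g−p) = 1/4·(19,5) = (4.7500,1.2500)
o1: d²=500 > ρ²=38 → inactive
o2: d²=25 ≤ ρ²=38; F_rep = 14·(0,-5)/25² = (0.0000,-0.1120)
o3: d²=194 > ρ²=38 → inactive
F = F_att + ΣF_rep = (4.7500,1.1380)
Δp = p'−p = (0.5938,0.1422); α = Δx/Fx = (19/32) / (19/4) = 1/8
check: Δy/Fy = (569/4000) / (569/500) = 1/8 ✓

α = 1/8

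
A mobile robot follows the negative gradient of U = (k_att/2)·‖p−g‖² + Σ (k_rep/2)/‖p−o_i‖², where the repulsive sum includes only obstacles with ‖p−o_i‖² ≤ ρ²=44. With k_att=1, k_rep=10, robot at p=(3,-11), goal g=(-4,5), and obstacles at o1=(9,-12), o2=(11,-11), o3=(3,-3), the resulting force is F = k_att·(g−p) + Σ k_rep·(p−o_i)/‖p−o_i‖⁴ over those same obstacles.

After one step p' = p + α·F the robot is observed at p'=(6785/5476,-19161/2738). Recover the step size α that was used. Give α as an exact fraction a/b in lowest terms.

F_att = 1·(g−p) = 1·(-7,16) = (-7.0000,16.0000)
o1: d²=37 ≤ ρ²=44; F_rep = 10·(-6,1)/37² = (-0.0438,0.0073)
o2: d²=64 > ρ²=44 → inactive
o3: d²=64 > ρ²=44 → inactive
F = F_att + ΣF_rep = (-7.0438,16.0073)
Δp = p'−p = (-1.7610,4.0018); α = Δx/Fx = (-9643/5476) / (-9643/1369) = 1/4
check: Δy/Fy = (10957/2738) / (21914/1369) = 1/4 ✓

α = 1/4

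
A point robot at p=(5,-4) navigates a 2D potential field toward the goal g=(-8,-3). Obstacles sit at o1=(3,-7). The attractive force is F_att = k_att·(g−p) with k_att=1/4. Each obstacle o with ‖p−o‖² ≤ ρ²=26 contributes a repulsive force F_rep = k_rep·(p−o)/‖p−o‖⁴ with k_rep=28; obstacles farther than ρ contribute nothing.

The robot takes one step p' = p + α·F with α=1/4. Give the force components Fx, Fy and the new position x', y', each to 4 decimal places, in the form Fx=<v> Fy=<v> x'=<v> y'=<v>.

F_att = 1/4·(g−p) = 1/4·(-13,1) = (-3.2500,0.2500)
o1: d²=13 ≤ ρ²=26; F_rep = 28·(2,3)/13² = (0.3314,0.4970)
F = F_att + ΣF_rep = (-2.9186,0.7470)
p' = p + 1/4·F = (4.2703,-3.8132)

Fx=-2.9186 Fy=0.7470 x'=4.2703 y'=-3.8132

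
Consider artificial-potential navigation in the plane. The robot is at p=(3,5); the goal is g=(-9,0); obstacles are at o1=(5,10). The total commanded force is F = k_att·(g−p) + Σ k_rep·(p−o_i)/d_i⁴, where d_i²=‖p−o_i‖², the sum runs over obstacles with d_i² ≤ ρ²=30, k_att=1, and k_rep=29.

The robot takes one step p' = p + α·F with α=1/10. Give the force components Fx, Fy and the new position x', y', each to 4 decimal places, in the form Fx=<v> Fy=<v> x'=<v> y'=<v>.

F_att = 1·(g−p) = 1·(-12,-5) = (-12.0000,-5.0000)
o1: d²=29 ≤ ρ²=30; F_rep = 29·(-2,-5)/29² = (-0.0690,-0.1724)
F = F_att + ΣF_rep = (-12.0690,-5.1724)
p' = p + 1/10·F = (1.7931,4.4828)

Fx=-12.0690 Fy=-5.1724 x'=1.7931 y'=4.4828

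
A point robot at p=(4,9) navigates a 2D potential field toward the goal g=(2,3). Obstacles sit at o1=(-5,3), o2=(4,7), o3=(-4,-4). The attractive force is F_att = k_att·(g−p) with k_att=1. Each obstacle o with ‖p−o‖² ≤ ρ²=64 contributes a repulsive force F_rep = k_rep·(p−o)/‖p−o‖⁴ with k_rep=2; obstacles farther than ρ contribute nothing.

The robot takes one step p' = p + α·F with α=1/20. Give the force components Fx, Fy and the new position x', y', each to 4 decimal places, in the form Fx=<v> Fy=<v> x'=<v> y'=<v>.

Fx=-2.0000 Fy=-5.7500 x'=3.9000 y'=8.7125

F_att = 1·(g−p) = 1·(-2,-6) = (-2.0000,-6.0000)
o1: d²=117 > ρ²=64 → inactive
o2: d²=4 ≤ ρ²=64; F_rep = 2·(0,2)/4² = (0.0000,0.2500)
o3: d²=233 > ρ²=64 → inactive
F = F_att + ΣF_rep = (-2.0000,-5.7500)
p' = p + 1/20·F = (3.9000,8.7125)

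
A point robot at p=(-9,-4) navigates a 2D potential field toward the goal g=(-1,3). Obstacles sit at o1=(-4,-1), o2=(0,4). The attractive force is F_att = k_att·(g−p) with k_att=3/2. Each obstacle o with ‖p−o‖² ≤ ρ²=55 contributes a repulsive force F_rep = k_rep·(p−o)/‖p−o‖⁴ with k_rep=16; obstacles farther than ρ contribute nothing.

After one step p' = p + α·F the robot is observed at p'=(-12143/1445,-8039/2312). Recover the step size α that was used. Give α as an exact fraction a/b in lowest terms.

F_att = 3/2·(g−p) = 3/2·(8,7) = (12.0000,10.5000)
o1: d²=34 ≤ ρ²=55; F_rep = 16·(-5,-3)/34² = (-0.0692,-0.0415)
o2: d²=145 > ρ²=55 → inactive
F = F_att + ΣF_rep = (11.9308,10.4585)
Δp = p'−p = (0.5965,0.5229); α = Δx/Fx = (862/1445) / (3448/289) = 1/20
check: Δy/Fy = (1209/2312) / (6045/578) = 1/20 ✓

α = 1/20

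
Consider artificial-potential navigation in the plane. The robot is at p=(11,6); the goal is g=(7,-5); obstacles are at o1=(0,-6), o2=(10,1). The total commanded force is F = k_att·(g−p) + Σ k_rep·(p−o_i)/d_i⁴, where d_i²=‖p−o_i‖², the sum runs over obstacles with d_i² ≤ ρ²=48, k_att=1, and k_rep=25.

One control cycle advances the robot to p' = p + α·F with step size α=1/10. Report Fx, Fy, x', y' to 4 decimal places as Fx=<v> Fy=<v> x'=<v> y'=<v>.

F_att = 1·(g−p) = 1·(-4,-11) = (-4.0000,-11.0000)
o1: d²=265 > ρ²=48 → inactive
o2: d²=26 ≤ ρ²=48; F_rep = 25·(1,5)/26² = (0.0370,0.1849)
F = F_att + ΣF_rep = (-3.9630,-10.8151)
p' = p + 1/10·F = (10.6037,4.9185)

Fx=-3.9630 Fy=-10.8151 x'=10.6037 y'=4.9185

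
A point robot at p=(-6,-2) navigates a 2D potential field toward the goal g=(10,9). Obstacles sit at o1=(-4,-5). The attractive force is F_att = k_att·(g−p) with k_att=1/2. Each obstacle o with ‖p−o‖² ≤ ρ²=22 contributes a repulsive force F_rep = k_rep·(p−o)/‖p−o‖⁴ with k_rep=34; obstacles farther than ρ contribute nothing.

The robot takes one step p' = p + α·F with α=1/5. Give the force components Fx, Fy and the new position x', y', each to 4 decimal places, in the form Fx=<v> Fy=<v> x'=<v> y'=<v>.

F_att = 1/2·(g−p) = 1/2·(16,11) = (8.0000,5.5000)
o1: d²=13 ≤ ρ²=22; F_rep = 34·(-2,3)/13² = (-0.4024,0.6036)
F = F_att + ΣF_rep = (7.5976,6.1036)
p' = p + 1/5·F = (-4.4805,-0.7793)

Fx=7.5976 Fy=6.1036 x'=-4.4805 y'=-0.7793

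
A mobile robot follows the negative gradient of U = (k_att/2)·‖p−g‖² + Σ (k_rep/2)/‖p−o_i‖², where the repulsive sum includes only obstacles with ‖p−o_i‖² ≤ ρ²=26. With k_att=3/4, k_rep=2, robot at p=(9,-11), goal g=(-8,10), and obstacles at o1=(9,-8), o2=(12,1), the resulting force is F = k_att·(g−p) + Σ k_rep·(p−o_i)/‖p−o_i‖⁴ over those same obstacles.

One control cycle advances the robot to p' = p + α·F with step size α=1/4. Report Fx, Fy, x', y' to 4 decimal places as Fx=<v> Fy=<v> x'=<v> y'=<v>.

F_att = 3/4·(g−p) = 3/4·(-17,21) = (-12.7500,15.7500)
o1: d²=9 ≤ ρ²=26; F_rep = 2·(0,-3)/9² = (0.0000,-0.0741)
o2: d²=153 > ρ²=26 → inactive
F = F_att + ΣF_rep = (-12.7500,15.6759)
p' = p + 1/4·F = (5.8125,-7.0810)

Fx=-12.7500 Fy=15.6759 x'=5.8125 y'=-7.0810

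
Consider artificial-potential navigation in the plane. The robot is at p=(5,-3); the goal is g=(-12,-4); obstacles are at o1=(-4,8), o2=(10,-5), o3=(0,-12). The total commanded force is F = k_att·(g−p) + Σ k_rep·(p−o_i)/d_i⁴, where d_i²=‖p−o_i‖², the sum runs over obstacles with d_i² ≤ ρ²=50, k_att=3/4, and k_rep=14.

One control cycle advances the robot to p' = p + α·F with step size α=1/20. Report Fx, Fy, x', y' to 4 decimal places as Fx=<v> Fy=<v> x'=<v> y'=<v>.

Fx=-12.8332 Fy=-0.7167 x'=4.3583 y'=-3.0358

F_att = 3/4·(g−p) = 3/4·(-17,-1) = (-12.7500,-0.7500)
o1: d²=202 > ρ²=50 → inactive
o2: d²=29 ≤ ρ²=50; F_rep = 14·(-5,2)/29² = (-0.0832,0.0333)
o3: d²=106 > ρ²=50 → inactive
F = F_att + ΣF_rep = (-12.8332,-0.7167)
p' = p + 1/20·F = (4.3583,-3.0358)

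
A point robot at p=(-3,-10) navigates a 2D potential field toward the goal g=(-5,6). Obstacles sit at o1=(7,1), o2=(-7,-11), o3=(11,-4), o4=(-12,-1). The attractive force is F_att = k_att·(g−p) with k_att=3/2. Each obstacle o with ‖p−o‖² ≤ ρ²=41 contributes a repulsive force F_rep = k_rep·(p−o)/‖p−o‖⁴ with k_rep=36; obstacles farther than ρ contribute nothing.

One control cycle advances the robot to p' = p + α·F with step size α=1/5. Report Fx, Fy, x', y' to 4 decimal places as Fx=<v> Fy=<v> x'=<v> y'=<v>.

F_att = 3/2·(g−p) = 3/2·(-2,16) = (-3.0000,24.0000)
o1: d²=221 > ρ²=41 → inactive
o2: d²=17 ≤ ρ²=41; F_rep = 36·(4,1)/17² = (0.4983,0.1246)
o3: d²=232 > ρ²=41 → inactive
o4: d²=162 > ρ²=41 → inactive
F = F_att + ΣF_rep = (-2.5017,24.1246)
p' = p + 1/5·F = (-3.5003,-5.1751)

Fx=-2.5017 Fy=24.1246 x'=-3.5003 y'=-5.1751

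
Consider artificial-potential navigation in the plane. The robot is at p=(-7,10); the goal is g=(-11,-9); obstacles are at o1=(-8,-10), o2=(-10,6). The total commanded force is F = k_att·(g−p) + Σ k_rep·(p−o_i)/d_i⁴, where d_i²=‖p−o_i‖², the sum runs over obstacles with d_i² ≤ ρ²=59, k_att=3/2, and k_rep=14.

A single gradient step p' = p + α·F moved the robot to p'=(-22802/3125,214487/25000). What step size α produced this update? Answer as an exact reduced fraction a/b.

α = 1/20

F_att = 3/2·(g−p) = 3/2·(-4,-19) = (-6.0000,-28.5000)
o1: d²=401 > ρ²=59 → inactive
o2: d²=25 ≤ ρ²=59; F_rep = 14·(3,4)/25² = (0.0672,0.0896)
F = F_att + ΣF_rep = (-5.9328,-28.4104)
Δp = p'−p = (-0.2966,-1.4205); α = Δx/Fx = (-927/3125) / (-3708/625) = 1/20
check: Δy/Fy = (-35513/25000) / (-35513/1250) = 1/20 ✓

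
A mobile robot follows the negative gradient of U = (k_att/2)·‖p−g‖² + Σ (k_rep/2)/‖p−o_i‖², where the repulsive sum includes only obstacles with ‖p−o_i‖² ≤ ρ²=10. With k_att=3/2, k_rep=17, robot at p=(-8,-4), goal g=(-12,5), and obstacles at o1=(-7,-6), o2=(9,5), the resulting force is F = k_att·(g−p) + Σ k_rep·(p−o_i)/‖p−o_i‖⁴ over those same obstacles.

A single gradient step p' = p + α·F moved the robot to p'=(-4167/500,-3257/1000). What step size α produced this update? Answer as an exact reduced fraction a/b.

F_att = 3/2·(g−p) = 3/2·(-4,9) = (-6.0000,13.5000)
o1: d²=5 ≤ ρ²=10; F_rep = 17·(-1,2)/5² = (-0.6800,1.3600)
o2: d²=370 > ρ²=10 → inactive
F = F_att + ΣF_rep = (-6.6800,14.8600)
Δp = p'−p = (-0.3340,0.7430); α = Δx/Fx = (-167/500) / (-167/25) = 1/20
check: Δy/Fy = (743/1000) / (743/50) = 1/20 ✓

α = 1/20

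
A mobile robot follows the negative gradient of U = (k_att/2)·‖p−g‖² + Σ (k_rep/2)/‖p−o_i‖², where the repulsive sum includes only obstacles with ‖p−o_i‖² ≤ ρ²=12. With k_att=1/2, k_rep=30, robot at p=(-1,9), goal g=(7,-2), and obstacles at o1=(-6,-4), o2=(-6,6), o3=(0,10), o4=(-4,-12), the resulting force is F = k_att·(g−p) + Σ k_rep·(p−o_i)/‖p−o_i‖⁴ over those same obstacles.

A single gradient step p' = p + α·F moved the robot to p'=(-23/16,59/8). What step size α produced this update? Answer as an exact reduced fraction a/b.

F_att = 1/2·(g−p) = 1/2·(8,-11) = (4.0000,-5.5000)
o1: d²=194 > ρ²=12 → inactive
o2: d²=34 > ρ²=12 → inactive
o3: d²=2 ≤ ρ²=12; F_rep = 30·(-1,-1)/2² = (-7.5000,-7.5000)
o4: d²=450 > ρ²=12 → inactive
F = F_att + ΣF_rep = (-3.5000,-13.0000)
Δp = p'−p = (-0.4375,-1.6250); α = Δx/Fx = (-7/16) / (-7/2) = 1/8
check: Δy/Fy = (-13/8) / (-13) = 1/8 ✓

α = 1/8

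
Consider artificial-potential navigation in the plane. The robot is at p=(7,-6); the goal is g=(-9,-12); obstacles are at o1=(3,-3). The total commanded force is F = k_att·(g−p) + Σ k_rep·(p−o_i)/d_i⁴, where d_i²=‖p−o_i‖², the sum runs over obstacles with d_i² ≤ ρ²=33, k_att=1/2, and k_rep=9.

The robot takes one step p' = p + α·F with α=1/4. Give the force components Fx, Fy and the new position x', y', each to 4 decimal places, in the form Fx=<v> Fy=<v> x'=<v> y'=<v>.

Fx=-7.9424 Fy=-3.0432 x'=5.0144 y'=-6.7608

F_att = 1/2·(g−p) = 1/2·(-16,-6) = (-8.0000,-3.0000)
o1: d²=25 ≤ ρ²=33; F_rep = 9·(4,-3)/25² = (0.0576,-0.0432)
F = F_att + ΣF_rep = (-7.9424,-3.0432)
p' = p + 1/4·F = (5.0144,-6.7608)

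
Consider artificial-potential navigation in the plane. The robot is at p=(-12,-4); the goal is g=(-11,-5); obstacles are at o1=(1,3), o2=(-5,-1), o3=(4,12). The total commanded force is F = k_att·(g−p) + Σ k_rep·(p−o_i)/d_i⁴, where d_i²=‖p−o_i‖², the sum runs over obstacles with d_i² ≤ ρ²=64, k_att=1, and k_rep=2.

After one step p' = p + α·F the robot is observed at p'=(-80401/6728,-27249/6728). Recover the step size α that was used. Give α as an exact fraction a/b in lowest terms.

α = 1/20

F_att = 1·(g−p) = 1·(1,-1) = (1.0000,-1.0000)
o1: d²=218 > ρ²=64 → inactive
o2: d²=58 ≤ ρ²=64; F_rep = 2·(-7,-3)/58² = (-0.0042,-0.0018)
o3: d²=512 > ρ²=64 → inactive
F = F_att + ΣF_rep = (0.9958,-1.0018)
Δp = p'−p = (0.0498,-0.0501); α = Δx/Fx = (335/6728) / (1675/1682) = 1/20
check: Δy/Fy = (-337/6728) / (-1685/1682) = 1/20 ✓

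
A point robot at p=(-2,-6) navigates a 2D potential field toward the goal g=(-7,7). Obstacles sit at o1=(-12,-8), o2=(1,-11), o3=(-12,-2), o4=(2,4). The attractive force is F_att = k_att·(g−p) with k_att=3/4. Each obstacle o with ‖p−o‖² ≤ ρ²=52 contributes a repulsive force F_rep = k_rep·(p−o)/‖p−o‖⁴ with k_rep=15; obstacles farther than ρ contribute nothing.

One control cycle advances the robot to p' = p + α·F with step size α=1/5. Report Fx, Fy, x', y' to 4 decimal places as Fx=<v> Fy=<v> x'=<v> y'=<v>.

Fx=-3.7889 Fy=9.8149 x'=-2.7578 y'=-4.0370

F_att = 3/4·(g−p) = 3/4·(-5,13) = (-3.7500,9.7500)
o1: d²=104 > ρ²=52 → inactive
o2: d²=34 ≤ ρ²=52; F_rep = 15·(-3,5)/34² = (-0.0389,0.0649)
o3: d²=116 > ρ²=52 → inactive
o4: d²=116 > ρ²=52 → inactive
F = F_att + ΣF_rep = (-3.7889,9.8149)
p' = p + 1/5·F = (-2.7578,-4.0370)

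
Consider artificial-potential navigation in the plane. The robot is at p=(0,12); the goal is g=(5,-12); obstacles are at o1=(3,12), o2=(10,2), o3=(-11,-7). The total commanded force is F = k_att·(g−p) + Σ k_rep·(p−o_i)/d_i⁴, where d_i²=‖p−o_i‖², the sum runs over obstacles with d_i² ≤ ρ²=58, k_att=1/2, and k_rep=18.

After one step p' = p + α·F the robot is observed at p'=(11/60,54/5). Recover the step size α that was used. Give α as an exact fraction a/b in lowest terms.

F_att = 1/2·(g−p) = 1/2·(5,-24) = (2.5000,-12.0000)
o1: d²=9 ≤ ρ²=58; F_rep = 18·(-3,0)/9² = (-0.6667,0.0000)
o2: d²=200 > ρ²=58 → inactive
o3: d²=482 > ρ²=58 → inactive
F = F_att + ΣF_rep = (1.8333,-12.0000)
Δp = p'−p = (0.1833,-1.2000); α = Δx/Fx = (11/60) / (11/6) = 1/10
check: Δy/Fy = (-6/5) / (-12) = 1/10 ✓

α = 1/10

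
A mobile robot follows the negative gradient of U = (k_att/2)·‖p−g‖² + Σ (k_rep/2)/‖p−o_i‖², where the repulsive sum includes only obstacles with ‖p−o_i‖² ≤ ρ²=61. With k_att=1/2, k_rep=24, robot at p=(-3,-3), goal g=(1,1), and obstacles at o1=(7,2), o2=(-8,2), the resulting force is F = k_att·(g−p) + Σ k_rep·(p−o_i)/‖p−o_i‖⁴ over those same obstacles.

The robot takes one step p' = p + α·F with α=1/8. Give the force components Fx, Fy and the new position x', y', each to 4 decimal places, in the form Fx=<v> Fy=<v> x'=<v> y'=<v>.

F_att = 1/2·(g−p) = 1/2·(4,4) = (2.0000,2.0000)
o1: d²=125 > ρ²=61 → inactive
o2: d²=50 ≤ ρ²=61; F_rep = 24·(5,-5)/50² = (0.0480,-0.0480)
F = F_att + ΣF_rep = (2.0480,1.9520)
p' = p + 1/8·F = (-2.7440,-2.7560)

Fx=2.0480 Fy=1.9520 x'=-2.7440 y'=-2.7560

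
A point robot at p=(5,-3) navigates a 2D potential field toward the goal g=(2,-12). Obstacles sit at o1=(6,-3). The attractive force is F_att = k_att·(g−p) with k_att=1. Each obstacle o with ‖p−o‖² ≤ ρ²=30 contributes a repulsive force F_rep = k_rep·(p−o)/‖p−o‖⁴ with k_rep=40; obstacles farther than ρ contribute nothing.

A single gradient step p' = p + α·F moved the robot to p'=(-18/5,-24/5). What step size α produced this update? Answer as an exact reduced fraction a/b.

F_att = 1·(g−p) = 1·(-3,-9) = (-3.0000,-9.0000)
o1: d²=1 ≤ ρ²=30; F_rep = 40·(-1,0)/1² = (-40.0000,0.0000)
F = F_att + ΣF_rep = (-43.0000,-9.0000)
Δp = p'−p = (-8.6000,-1.8000); α = Δx/Fx = (-43/5) / (-43) = 1/5
check: Δy/Fy = (-9/5) / (-9) = 1/5 ✓

α = 1/5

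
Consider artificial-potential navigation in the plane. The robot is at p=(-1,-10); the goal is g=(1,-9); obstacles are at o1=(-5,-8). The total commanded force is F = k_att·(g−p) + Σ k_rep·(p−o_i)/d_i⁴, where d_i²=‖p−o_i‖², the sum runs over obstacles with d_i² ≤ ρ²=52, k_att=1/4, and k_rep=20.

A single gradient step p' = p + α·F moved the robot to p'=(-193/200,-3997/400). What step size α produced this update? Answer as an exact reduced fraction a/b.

α = 1/20

F_att = 1/4·(g−p) = 1/4·(2,1) = (0.5000,0.2500)
o1: d²=20 ≤ ρ²=52; F_rep = 20·(4,-2)/20² = (0.2000,-0.1000)
F = F_att + ΣF_rep = (0.7000,0.1500)
Δp = p'−p = (0.0350,0.0075); α = Δx/Fx = (7/200) / (7/10) = 1/20
check: Δy/Fy = (3/400) / (3/20) = 1/20 ✓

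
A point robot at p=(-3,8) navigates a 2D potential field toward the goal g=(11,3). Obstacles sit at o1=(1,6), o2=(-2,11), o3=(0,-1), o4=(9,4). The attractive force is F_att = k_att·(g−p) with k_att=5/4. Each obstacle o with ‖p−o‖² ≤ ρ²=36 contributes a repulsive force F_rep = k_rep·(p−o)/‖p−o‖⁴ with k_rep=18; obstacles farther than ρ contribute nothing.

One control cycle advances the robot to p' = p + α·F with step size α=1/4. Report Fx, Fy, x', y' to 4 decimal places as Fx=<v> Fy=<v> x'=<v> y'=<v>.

Fx=17.1400 Fy=-6.7000 x'=1.2850 y'=6.3250

F_att = 5/4·(g−p) = 5/4·(14,-5) = (17.5000,-6.2500)
o1: d²=20 ≤ ρ²=36; F_rep = 18·(-4,2)/20² = (-0.1800,0.0900)
o2: d²=10 ≤ ρ²=36; F_rep = 18·(-1,-3)/10² = (-0.1800,-0.5400)
o3: d²=90 > ρ²=36 → inactive
o4: d²=160 > ρ²=36 → inactive
F = F_att + ΣF_rep = (17.1400,-6.7000)
p' = p + 1/4·F = (1.2850,6.3250)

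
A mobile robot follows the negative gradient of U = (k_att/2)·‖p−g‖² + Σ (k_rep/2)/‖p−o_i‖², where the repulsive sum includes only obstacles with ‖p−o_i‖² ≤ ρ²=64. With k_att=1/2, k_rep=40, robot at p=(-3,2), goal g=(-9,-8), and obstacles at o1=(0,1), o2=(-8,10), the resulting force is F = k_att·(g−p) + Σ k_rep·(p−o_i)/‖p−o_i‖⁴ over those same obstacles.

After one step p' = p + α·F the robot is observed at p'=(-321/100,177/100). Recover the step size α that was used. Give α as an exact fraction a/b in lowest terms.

α = 1/20

F_att = 1/2·(g−p) = 1/2·(-6,-10) = (-3.0000,-5.0000)
o1: d²=10 ≤ ρ²=64; F_rep = 40·(-3,1)/10² = (-1.2000,0.4000)
o2: d²=89 > ρ²=64 → inactive
F = F_att + ΣF_rep = (-4.2000,-4.6000)
Δp = p'−p = (-0.2100,-0.2300); α = Δx/Fx = (-21/100) / (-21/5) = 1/20
check: Δy/Fy = (-23/100) / (-23/5) = 1/20 ✓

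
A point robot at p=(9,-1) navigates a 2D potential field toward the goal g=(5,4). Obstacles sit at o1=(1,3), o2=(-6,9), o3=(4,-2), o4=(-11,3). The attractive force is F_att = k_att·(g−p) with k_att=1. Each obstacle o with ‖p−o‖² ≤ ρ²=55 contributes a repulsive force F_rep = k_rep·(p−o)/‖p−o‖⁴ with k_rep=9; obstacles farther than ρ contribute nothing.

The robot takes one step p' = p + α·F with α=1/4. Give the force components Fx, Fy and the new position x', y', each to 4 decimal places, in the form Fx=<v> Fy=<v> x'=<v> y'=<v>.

Fx=-3.9334 Fy=5.0133 x'=8.0166 y'=0.2533

F_att = 1·(g−p) = 1·(-4,5) = (-4.0000,5.0000)
o1: d²=80 > ρ²=55 → inactive
o2: d²=325 > ρ²=55 → inactive
o3: d²=26 ≤ ρ²=55; F_rep = 9·(5,1)/26² = (0.0666,0.0133)
o4: d²=416 > ρ²=55 → inactive
F = F_att + ΣF_rep = (-3.9334,5.0133)
p' = p + 1/4·F = (8.0166,0.2533)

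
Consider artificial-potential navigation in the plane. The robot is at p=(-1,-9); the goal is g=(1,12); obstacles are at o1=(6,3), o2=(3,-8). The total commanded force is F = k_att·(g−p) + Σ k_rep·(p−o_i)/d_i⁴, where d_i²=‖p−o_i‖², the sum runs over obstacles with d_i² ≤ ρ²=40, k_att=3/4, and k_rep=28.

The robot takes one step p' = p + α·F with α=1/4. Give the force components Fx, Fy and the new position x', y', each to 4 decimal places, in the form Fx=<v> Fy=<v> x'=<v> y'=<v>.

F_att = 3/4·(g−p) = 3/4·(2,21) = (1.5000,15.7500)
o1: d²=193 > ρ²=40 → inactive
o2: d²=17 ≤ ρ²=40; F_rep = 28·(-4,-1)/17² = (-0.3875,-0.0969)
F = F_att + ΣF_rep = (1.1125,15.6531)
p' = p + 1/4·F = (-0.7219,-5.0867)

Fx=1.1125 Fy=15.6531 x'=-0.7219 y'=-5.0867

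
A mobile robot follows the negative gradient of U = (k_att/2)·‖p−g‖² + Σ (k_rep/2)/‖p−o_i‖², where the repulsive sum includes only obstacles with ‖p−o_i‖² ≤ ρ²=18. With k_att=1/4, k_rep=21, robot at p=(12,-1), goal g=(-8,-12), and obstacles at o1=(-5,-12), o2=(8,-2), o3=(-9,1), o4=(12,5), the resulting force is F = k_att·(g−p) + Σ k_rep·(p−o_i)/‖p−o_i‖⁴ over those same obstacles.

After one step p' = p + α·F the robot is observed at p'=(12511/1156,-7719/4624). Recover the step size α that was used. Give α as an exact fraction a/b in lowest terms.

F_att = 1/4·(g−p) = 1/4·(-20,-11) = (-5.0000,-2.7500)
o1: d²=410 > ρ²=18 → inactive
o2: d²=17 ≤ ρ²=18; F_rep = 21·(4,1)/17² = (0.2907,0.0727)
o3: d²=445 > ρ²=18 → inactive
o4: d²=36 > ρ²=18 → inactive
F = F_att + ΣF_rep = (-4.7093,-2.6773)
Δp = p'−p = (-1.1773,-0.6693); α = Δx/Fx = (-1361/1156) / (-1361/289) = 1/4
check: Δy/Fy = (-3095/4624) / (-3095/1156) = 1/4 ✓

α = 1/4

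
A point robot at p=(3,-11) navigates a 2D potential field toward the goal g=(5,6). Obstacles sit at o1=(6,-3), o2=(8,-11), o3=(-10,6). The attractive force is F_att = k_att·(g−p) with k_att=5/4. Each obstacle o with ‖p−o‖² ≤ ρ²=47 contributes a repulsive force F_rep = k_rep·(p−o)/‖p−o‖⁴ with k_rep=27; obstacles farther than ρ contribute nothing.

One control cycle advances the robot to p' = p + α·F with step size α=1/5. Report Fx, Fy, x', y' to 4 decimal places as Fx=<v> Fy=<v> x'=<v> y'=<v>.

F_att = 5/4·(g−p) = 5/4·(2,17) = (2.5000,21.2500)
o1: d²=73 > ρ²=47 → inactive
o2: d²=25 ≤ ρ²=47; F_rep = 27·(-5,0)/25² = (-0.2160,0.0000)
o3: d²=458 > ρ²=47 → inactive
F = F_att + ΣF_rep = (2.2840,21.2500)
p' = p + 1/5·F = (3.4568,-6.7500)

Fx=2.2840 Fy=21.2500 x'=3.4568 y'=-6.7500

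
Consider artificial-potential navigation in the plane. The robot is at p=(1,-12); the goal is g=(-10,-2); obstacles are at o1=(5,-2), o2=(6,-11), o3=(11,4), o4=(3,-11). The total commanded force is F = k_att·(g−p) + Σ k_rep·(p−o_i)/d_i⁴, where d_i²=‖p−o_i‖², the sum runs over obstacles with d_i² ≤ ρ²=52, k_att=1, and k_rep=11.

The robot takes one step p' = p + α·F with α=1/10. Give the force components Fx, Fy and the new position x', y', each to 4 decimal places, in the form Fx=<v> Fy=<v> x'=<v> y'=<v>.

Fx=-11.9614 Fy=9.5437 x'=-0.1961 y'=-11.0456

F_att = 1·(g−p) = 1·(-11,10) = (-11.0000,10.0000)
o1: d²=116 > ρ²=52 → inactive
o2: d²=26 ≤ ρ²=52; F_rep = 11·(-5,-1)/26² = (-0.0814,-0.0163)
o3: d²=356 > ρ²=52 → inactive
o4: d²=5 ≤ ρ²=52; F_rep = 11·(-2,-1)/5² = (-0.8800,-0.4400)
F = F_att + ΣF_rep = (-11.9614,9.5437)
p' = p + 1/10·F = (-0.1961,-11.0456)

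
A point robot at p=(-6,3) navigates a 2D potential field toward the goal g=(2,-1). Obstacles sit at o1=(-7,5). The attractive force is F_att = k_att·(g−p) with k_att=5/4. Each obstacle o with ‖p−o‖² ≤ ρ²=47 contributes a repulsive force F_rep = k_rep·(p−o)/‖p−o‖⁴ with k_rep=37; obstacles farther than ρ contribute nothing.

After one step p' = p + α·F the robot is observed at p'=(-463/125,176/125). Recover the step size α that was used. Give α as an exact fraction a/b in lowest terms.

F_att = 5/4·(g−p) = 5/4·(8,-4) = (10.0000,-5.0000)
o1: d²=5 ≤ ρ²=47; F_rep = 37·(1,-2)/5² = (1.4800,-2.9600)
F = F_att + ΣF_rep = (11.4800,-7.9600)
Δp = p'−p = (2.2960,-1.5920); α = Δx/Fx = (287/125) / (287/25) = 1/5
check: Δy/Fy = (-199/125) / (-199/25) = 1/5 ✓

α = 1/5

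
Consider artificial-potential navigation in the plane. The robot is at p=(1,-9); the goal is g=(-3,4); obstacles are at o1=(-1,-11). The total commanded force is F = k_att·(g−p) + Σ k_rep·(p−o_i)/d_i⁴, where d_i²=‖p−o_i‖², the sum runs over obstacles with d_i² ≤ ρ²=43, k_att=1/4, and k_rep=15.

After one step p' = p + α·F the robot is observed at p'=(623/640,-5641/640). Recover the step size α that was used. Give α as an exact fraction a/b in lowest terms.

α = 1/20

F_att = 1/4·(g−p) = 1/4·(-4,13) = (-1.0000,3.2500)
o1: d²=8 ≤ ρ²=43; F_rep = 15·(2,2)/8² = (0.4688,0.4688)
F = F_att + ΣF_rep = (-0.5312,3.7188)
Δp = p'−p = (-0.0266,0.1859); α = Δx/Fx = (-17/640) / (-17/32) = 1/20
check: Δy/Fy = (119/640) / (119/32) = 1/20 ✓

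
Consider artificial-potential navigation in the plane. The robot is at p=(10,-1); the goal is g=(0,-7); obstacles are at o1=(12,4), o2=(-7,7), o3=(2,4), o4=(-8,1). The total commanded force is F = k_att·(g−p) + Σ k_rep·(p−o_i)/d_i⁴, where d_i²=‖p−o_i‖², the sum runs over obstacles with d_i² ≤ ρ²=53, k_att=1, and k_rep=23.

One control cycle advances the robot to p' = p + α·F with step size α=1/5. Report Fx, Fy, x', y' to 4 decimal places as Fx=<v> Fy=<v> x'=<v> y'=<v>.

F_att = 1·(g−p) = 1·(-10,-6) = (-10.0000,-6.0000)
o1: d²=29 ≤ ρ²=53; F_rep = 23·(-2,-5)/29² = (-0.0547,-0.1367)
o2: d²=353 > ρ²=53 → inactive
o3: d²=89 > ρ²=53 → inactive
o4: d²=328 > ρ²=53 → inactive
F = F_att + ΣF_rep = (-10.0547,-6.1367)
p' = p + 1/5·F = (7.9891,-2.2273)

Fx=-10.0547 Fy=-6.1367 x'=7.9891 y'=-2.2273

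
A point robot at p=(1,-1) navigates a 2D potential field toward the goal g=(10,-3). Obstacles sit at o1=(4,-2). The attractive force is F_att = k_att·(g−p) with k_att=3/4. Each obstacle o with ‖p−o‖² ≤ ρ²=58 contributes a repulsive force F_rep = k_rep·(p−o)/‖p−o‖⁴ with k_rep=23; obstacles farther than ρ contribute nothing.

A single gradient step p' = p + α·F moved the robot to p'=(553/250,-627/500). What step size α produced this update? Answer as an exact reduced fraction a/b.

α = 1/5

F_att = 3/4·(g−p) = 3/4·(9,-2) = (6.7500,-1.5000)
o1: d²=10 ≤ ρ²=58; F_rep = 23·(-3,1)/10² = (-0.6900,0.2300)
F = F_att + ΣF_rep = (6.0600,-1.2700)
Δp = p'−p = (1.2120,-0.2540); α = Δx/Fx = (303/250) / (303/50) = 1/5
check: Δy/Fy = (-127/500) / (-127/100) = 1/5 ✓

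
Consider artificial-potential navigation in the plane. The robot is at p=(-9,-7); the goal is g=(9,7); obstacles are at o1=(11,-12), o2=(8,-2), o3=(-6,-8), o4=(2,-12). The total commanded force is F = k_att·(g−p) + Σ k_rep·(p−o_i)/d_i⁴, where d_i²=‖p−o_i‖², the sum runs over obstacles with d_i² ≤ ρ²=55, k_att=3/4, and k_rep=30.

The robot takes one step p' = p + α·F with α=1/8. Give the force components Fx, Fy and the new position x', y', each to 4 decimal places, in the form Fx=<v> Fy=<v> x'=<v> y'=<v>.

Fx=12.6000 Fy=10.8000 x'=-7.4250 y'=-5.6500

F_att = 3/4·(g−p) = 3/4·(18,14) = (13.5000,10.5000)
o1: d²=425 > ρ²=55 → inactive
o2: d²=314 > ρ²=55 → inactive
o3: d²=10 ≤ ρ²=55; F_rep = 30·(-3,1)/10² = (-0.9000,0.3000)
o4: d²=146 > ρ²=55 → inactive
F = F_att + ΣF_rep = (12.6000,10.8000)
p' = p + 1/8·F = (-7.4250,-5.6500)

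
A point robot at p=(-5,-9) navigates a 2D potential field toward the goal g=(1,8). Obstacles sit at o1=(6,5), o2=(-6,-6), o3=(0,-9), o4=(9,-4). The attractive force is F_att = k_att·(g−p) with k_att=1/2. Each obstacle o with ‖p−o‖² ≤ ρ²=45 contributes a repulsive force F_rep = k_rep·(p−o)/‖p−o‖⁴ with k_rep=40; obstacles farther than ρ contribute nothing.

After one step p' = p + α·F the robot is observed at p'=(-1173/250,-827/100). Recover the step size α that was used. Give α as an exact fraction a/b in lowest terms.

α = 1/10

F_att = 1/2·(g−p) = 1/2·(6,17) = (3.0000,8.5000)
o1: d²=317 > ρ²=45 → inactive
o2: d²=10 ≤ ρ²=45; F_rep = 40·(1,-3)/10² = (0.4000,-1.2000)
o3: d²=25 ≤ ρ²=45; F_rep = 40·(-5,0)/25² = (-0.3200,0.0000)
o4: d²=221 > ρ²=45 → inactive
F = F_att + ΣF_rep = (3.0800,7.3000)
Δp = p'−p = (0.3080,0.7300); α = Δx/Fx = (77/250) / (77/25) = 1/10
check: Δy/Fy = (73/100) / (73/10) = 1/10 ✓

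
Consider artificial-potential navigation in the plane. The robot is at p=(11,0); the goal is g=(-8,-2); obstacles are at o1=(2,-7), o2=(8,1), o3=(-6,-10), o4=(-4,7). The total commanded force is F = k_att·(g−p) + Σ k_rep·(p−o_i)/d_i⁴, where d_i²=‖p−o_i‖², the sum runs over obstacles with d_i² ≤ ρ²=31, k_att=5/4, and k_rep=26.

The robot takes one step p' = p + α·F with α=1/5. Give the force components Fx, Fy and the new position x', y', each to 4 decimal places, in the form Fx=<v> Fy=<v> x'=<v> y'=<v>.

F_att = 5/4·(g−p) = 5/4·(-19,-2) = (-23.7500,-2.5000)
o1: d²=130 > ρ²=31 → inactive
o2: d²=10 ≤ ρ²=31; F_rep = 26·(3,-1)/10² = (0.7800,-0.2600)
o3: d²=389 > ρ²=31 → inactive
o4: d²=274 > ρ²=31 → inactive
F = F_att + ΣF_rep = (-22.9700,-2.7600)
p' = p + 1/5·F = (6.4060,-0.5520)

Fx=-22.9700 Fy=-2.7600 x'=6.4060 y'=-0.5520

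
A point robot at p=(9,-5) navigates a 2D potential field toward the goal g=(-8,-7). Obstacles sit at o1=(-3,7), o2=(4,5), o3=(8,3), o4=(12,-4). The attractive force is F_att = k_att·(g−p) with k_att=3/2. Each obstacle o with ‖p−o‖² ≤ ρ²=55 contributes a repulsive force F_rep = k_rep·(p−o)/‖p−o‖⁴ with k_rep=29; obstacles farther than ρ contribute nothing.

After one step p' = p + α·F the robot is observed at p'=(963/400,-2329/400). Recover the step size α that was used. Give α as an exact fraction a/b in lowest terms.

α = 1/4

F_att = 3/2·(g−p) = 3/2·(-17,-2) = (-25.5000,-3.0000)
o1: d²=288 > ρ²=55 → inactive
o2: d²=125 > ρ²=55 → inactive
o3: d²=65 > ρ²=55 → inactive
o4: d²=10 ≤ ρ²=55; F_rep = 29·(-3,-1)/10² = (-0.8700,-0.2900)
F = F_att + ΣF_rep = (-26.3700,-3.2900)
Δp = p'−p = (-6.5925,-0.8225); α = Δx/Fx = (-2637/400) / (-2637/100) = 1/4
check: Δy/Fy = (-329/400) / (-329/100) = 1/4 ✓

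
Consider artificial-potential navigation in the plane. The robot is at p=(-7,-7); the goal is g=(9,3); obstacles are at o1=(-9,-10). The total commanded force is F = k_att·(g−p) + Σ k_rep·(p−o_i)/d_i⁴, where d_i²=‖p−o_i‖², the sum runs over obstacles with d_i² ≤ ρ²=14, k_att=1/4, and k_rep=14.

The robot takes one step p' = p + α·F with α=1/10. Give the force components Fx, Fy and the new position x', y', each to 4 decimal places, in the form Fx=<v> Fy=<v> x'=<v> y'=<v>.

F_att = 1/4·(g−p) = 1/4·(16,10) = (4.0000,2.5000)
o1: d²=13 ≤ ρ²=14; F_rep = 14·(2,3)/13² = (0.1657,0.2485)
F = F_att + ΣF_rep = (4.1657,2.7485)
p' = p + 1/10·F = (-6.5834,-6.7251)

Fx=4.1657 Fy=2.7485 x'=-6.5834 y'=-6.7251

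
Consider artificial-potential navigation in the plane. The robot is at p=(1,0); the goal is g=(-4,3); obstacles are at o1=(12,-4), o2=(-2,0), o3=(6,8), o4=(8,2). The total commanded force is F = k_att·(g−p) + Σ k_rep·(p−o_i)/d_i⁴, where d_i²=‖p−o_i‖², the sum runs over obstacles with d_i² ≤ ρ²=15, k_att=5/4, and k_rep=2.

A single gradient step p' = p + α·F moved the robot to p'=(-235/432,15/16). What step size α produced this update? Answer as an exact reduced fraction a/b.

F_att = 5/4·(g−p) = 5/4·(-5,3) = (-6.2500,3.7500)
o1: d²=137 > ρ²=15 → inactive
o2: d²=9 ≤ ρ²=15; F_rep = 2·(3,0)/9² = (0.0741,0.0000)
o3: d²=89 > ρ²=15 → inactive
o4: d²=53 > ρ²=15 → inactive
F = F_att + ΣF_rep = (-6.1759,3.7500)
Δp = p'−p = (-1.5440,0.9375); α = Δx/Fx = (-667/432) / (-667/108) = 1/4
check: Δy/Fy = (15/16) / (15/4) = 1/4 ✓

α = 1/4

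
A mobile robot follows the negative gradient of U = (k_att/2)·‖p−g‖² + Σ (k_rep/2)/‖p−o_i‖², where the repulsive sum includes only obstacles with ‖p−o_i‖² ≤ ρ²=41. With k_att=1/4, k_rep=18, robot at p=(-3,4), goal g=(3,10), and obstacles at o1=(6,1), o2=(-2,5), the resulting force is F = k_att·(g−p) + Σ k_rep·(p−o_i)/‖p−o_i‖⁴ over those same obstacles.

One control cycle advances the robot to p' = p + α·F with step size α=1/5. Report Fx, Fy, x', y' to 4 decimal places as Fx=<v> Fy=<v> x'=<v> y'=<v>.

F_att = 1/4·(g−p) = 1/4·(6,6) = (1.5000,1.5000)
o1: d²=90 > ρ²=41 → inactive
o2: d²=2 ≤ ρ²=41; F_rep = 18·(-1,-1)/2² = (-4.5000,-4.5000)
F = F_att + ΣF_rep = (-3.0000,-3.0000)
p' = p + 1/5·F = (-3.6000,3.4000)

Fx=-3.0000 Fy=-3.0000 x'=-3.6000 y'=3.4000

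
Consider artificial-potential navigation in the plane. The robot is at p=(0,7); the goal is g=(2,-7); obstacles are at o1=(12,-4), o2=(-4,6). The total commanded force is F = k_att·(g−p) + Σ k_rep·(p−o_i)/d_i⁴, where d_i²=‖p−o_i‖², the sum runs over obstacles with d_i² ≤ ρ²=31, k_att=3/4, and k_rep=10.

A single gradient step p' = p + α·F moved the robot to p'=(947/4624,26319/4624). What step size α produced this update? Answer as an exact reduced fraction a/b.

α = 1/8

F_att = 3/4·(g−p) = 3/4·(2,-14) = (1.5000,-10.5000)
o1: d²=265 > ρ²=31 → inactive
o2: d²=17 ≤ ρ²=31; F_rep = 10·(4,1)/17² = (0.1384,0.0346)
F = F_att + ΣF_rep = (1.6384,-10.4654)
Δp = p'−p = (0.2048,-1.3082); α = Δx/Fx = (947/4624) / (947/578) = 1/8
check: Δy/Fy = (-6049/4624) / (-6049/578) = 1/8 ✓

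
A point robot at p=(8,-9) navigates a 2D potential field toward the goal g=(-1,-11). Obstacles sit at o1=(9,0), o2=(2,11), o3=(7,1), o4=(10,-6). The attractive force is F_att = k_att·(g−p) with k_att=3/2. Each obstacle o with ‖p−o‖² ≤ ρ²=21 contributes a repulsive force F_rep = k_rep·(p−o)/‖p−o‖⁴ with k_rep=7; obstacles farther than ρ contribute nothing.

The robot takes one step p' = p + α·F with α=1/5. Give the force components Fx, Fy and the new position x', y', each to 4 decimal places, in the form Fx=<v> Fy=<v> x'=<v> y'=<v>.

F_att = 3/2·(g−p) = 3/2·(-9,-2) = (-13.5000,-3.0000)
o1: d²=82 > ρ²=21 → inactive
o2: d²=436 > ρ²=21 → inactive
o3: d²=101 > ρ²=21 → inactive
o4: d²=13 ≤ ρ²=21; F_rep = 7·(-2,-3)/13² = (-0.0828,-0.1243)
F = F_att + ΣF_rep = (-13.5828,-3.1243)
p' = p + 1/5·F = (5.2834,-9.6249)

Fx=-13.5828 Fy=-3.1243 x'=5.2834 y'=-9.6249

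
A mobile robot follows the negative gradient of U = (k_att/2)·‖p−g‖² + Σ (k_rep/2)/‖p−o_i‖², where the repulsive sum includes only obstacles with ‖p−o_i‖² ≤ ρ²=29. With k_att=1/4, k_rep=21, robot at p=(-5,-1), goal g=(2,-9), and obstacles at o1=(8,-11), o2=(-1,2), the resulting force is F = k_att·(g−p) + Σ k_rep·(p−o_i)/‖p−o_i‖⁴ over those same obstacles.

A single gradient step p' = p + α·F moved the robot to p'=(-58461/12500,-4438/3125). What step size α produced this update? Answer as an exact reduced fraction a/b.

F_att = 1/4·(g−p) = 1/4·(7,-8) = (1.7500,-2.0000)
o1: d²=269 > ρ²=29 → inactive
o2: d²=25 ≤ ρ²=29; F_rep = 21·(-4,-3)/25² = (-0.1344,-0.1008)
F = F_att + ΣF_rep = (1.6156,-2.1008)
Δp = p'−p = (0.3231,-0.4202); α = Δx/Fx = (4039/12500) / (4039/2500) = 1/5
check: Δy/Fy = (-1313/3125) / (-1313/625) = 1/5 ✓

α = 1/5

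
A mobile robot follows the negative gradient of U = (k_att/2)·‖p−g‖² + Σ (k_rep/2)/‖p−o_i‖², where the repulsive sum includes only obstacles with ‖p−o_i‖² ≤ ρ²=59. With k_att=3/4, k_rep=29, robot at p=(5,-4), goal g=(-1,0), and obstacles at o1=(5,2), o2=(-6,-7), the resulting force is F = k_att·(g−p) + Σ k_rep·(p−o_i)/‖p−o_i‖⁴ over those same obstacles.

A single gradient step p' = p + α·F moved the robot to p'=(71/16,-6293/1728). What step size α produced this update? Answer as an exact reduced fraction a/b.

F_att = 3/4·(g−p) = 3/4·(-6,4) = (-4.5000,3.0000)
o1: d²=36 ≤ ρ²=59; F_rep = 29·(0,-6)/36² = (0.0000,-0.1343)
o2: d²=130 > ρ²=59 → inactive
F = F_att + ΣF_rep = (-4.5000,2.8657)
Δp = p'−p = (-0.5625,0.3582); α = Δx/Fx = (-9/16) / (-9/2) = 1/8
check: Δy/Fy = (619/1728) / (619/216) = 1/8 ✓

α = 1/8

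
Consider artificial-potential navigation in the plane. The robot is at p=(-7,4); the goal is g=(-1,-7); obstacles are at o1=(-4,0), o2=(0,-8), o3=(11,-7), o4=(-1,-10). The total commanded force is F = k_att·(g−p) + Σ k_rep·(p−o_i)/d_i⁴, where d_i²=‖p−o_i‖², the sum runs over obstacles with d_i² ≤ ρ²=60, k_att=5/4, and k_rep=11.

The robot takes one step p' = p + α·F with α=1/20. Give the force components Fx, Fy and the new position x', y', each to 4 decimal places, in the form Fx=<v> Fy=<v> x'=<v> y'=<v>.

F_att = 5/4·(g−p) = 5/4·(6,-11) = (7.5000,-13.7500)
o1: d²=25 ≤ ρ²=60; F_rep = 11·(-3,4)/25² = (-0.0528,0.0704)
o2: d²=193 > ρ²=60 → inactive
o3: d²=445 > ρ²=60 → inactive
o4: d²=232 > ρ²=60 → inactive
F = F_att + ΣF_rep = (7.4472,-13.6796)
p' = p + 1/20·F = (-6.6276,3.3160)

Fx=7.4472 Fy=-13.6796 x'=-6.6276 y'=3.3160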